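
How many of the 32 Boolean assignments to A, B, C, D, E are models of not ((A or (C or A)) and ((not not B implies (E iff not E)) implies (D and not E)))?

17

Initial set: {not ((A or (C or A)) and ((not not B implies (E iff not E)) implies (D and not E)))}.
not ((A or (C or A)) and ((not not B implies (E iff not E)) implies (D and not E))): β-rule — branch into not (A or (C or A))  //  not ((not not B implies (E iff not E)) implies (D and not E)).
  branch 1 (add not (A or (C or A))):
    not (A or (C or A)): α-rule — add not A, not (C or A).
    not (C or A): α-rule — add not C, not A.
    ○ open, literals {A=F, C=F}.
  branch 2 (add not ((not not B implies (E iff not E)) implies (D and not E))):
    not ((not not B implies (E iff not E)) implies (D and not E)): α-rule — add (not not B implies (E iff not E)), not (D and not E).
    (not not B implies (E iff not E)): β-rule — branch into not not not B  //  (E iff not E).
      branch 2.1 (add not not not B):
        not not not B: drop double negation, giving not B.
        not (D and not E): β-rule — branch into not D  //  not not E.
          branch 2.1.1 (add not D):
            ○ open, literals {B=F, D=F}.
          branch 2.1.2 (add not not E):
            ○ open, literals {B=F, E=T}.
      branch 2.2 (add (E iff not E)):
        not (D and not E): β-rule — branch into not D  //  not not E.
          branch 2.2.1 (add not D):
            (E iff not E): β-rule — branch into E, not E  //  not E, not not E.
              branch 2.2.1.1 (add E, not E):
                × closes — contains both E and not E.
              branch 2.2.1.2 (add not E, not not E):
                × closes — contains both E and not E.
          branch 2.2.2 (add not not E):
            (E iff not E): β-rule — branch into E, not E  //  not E, not not E.
              branch 2.2.2.1 (add E, not E):
                × closes — contains both E and not E.
              branch 2.2.2.2 (add not E, not not E):
                × closes — contains both E and not E.
4 branches closed, 3 open.
Each open branch fixes some atoms; the unmentioned ones are free. Counting distinct full assignments: branch {A=F, C=F} (B, D, E) contributes 8 new; branch {B=F, D=F} (A, C, E) contributes 6 new; branch {B=F, E=T} (A, C, D) contributes 3 new. Total: 17.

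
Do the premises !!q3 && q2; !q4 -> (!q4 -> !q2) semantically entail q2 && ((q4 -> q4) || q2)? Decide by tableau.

Initial set: {T (!!q3 && q2); T (!q4 -> (!q4 -> !q2)); F (q2 && ((q4 -> q4) || q2))}.
T (!!q3 && q2): α-rule — add T !!q3, T q2.
T !!q3: drop double negation, giving T q3.
T (!q4 -> (!q4 -> !q2)): β-rule — branch into F !q4  //  T (!q4 -> !q2).
  branch 1 (add F !q4):
    F (q2 && ((q4 -> q4) || q2)): β-rule — branch into F q2  //  F ((q4 -> q4) || q2).
      branch 1.1 (add F q2):
        × closes — contains both q2 and !q2.
      branch 1.2 (add F ((q4 -> q4) || q2)):
        F ((q4 -> q4) || q2): α-rule — add F (q4 -> q4), F q2.
        × closes — contains both q2 and !q2.
  branch 2 (add T (!q4 -> !q2)):
    F (q2 && ((q4 -> q4) || q2)): β-rule — branch into F q2  //  F ((q4 -> q4) || q2).
      branch 2.1 (add F q2):
        × closes — contains both q2 and !q2.
      branch 2.2 (add F ((q4 -> q4) || q2)):
        F ((q4 -> q4) || q2): α-rule — add F (q4 -> q4), F q2.
        × closes — contains both q2 and !q2.
All 4 branches close.
Every branch closed, so the premises entail the conclusion.

Yes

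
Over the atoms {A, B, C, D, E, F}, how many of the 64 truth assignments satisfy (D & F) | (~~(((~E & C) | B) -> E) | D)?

Initial set: {((D & F) | (~~(((~E & C) | B) -> E) | D))}.
((D & F) | (~~(((~E & C) | B) -> E) | D)): β-rule — branch into (D & F)  //  (~~(((~E & C) | B) -> E) | D).
  branch 1 (add (D & F)):
    (D & F): α-rule — add D, F.
    ○ open, literals {D=T, F=T}.
  branch 2 (add (~~(((~E & C) | B) -> E) | D)):
    (~~(((~E & C) | B) -> E) | D): β-rule — branch into ~~(((~E & C) | B) -> E)  //  D.
      branch 2.1 (add ~~(((~E & C) | B) -> E)):
        ~~(((~E & C) | B) -> E): drop double negation, giving (((~E & C) | B) -> E).
        (((~E & C) | B) -> E): β-rule — branch into ~((~E & C) | B)  //  E.
          branch 2.1.1 (add ~((~E & C) | B)):
            ~((~E & C) | B): α-rule — add ~(~E & C), ~B.
            ~(~E & C): β-rule — branch into ~~E  //  ~C.
              branch 2.1.1.1 (add ~~E):
                ○ open, literals {B=F, E=T}.
              branch 2.1.1.2 (add ~C):
                ○ open, literals {B=F, C=F}.
          branch 2.1.2 (add E):
            ○ open, literals {E=T}.
      branch 2.2 (add D):
        ○ open, literals {D=T}.
0 branches closed, 5 open.
Each open branch fixes some atoms; the unmentioned ones are free. Counting distinct full assignments: branch {D=T, F=T} (A, B, C, E) contributes 16 new; branch {B=F, E=T} (A, C, D, F) contributes 12 new; branch {B=F, C=F} (A, D, E, F) contributes 6 new; branch {E=T} (A, B, C, D, F) contributes 12 new; branch {D=T} (A, B, C, E, F) contributes 6 new. Total: 52.

52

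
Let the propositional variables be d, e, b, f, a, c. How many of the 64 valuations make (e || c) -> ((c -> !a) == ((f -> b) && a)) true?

Initial set: {((e || c) -> ((c -> !a) == ((f -> b) && a)))}.
((e || c) -> ((c -> !a) == ((f -> b) && a))): β-rule — branch into !(e || c)  //  ((c -> !a) == ((f -> b) && a)).
  branch 1 (add !(e || c)):
    !(e || c): α-rule — add !e, !c.
    ○ open, literals {c=0, e=0}.
  branch 2 (add ((c -> !a) == ((f -> b) && a))):
    ((c -> !a) == ((f -> b) && a)): β-rule — branch into (c -> !a), ((f -> b) && a)  //  !(c -> !a), !((f -> b) && a).
      branch 2.1 (add (c -> !a), ((f -> b) && a)):
        ((f -> b) && a): α-rule — add (f -> b), a.
        (c -> !a): β-rule — branch into !c  //  !a.
          branch 2.1.1 (add !c):
            (f -> b): β-rule — branch into !f  //  b.
              branch 2.1.1.1 (add !f):
                ○ open, literals {a=1, c=0, f=0}.
              branch 2.1.1.2 (add b):
                ○ open, literals {a=1, b=1, c=0}.
          branch 2.1.2 (add !a):
            × closes — contains both a and !a.
      branch 2.2 (add !(c -> !a), !((f -> b) && a)):
        !(c -> !a): α-rule — add c, !!a.
        !((f -> b) && a): β-rule — branch into !(f -> b)  //  !a.
          branch 2.2.1 (add !(f -> b)):
            !(f -> b): α-rule — add f, !b.
            ○ open, literals {a=1, b=0, c=1, f=1}.
          branch 2.2.2 (add !a):
            × closes — contains both a and !a.
2 branches closed, 4 open.
Each open branch fixes some atoms; the unmentioned ones are free. Counting distinct full assignments: branch {c=0, e=0} (d, b, f, a) contributes 16 new; branch {a=1, c=0, f=0} (d, e, b) contributes 4 new; branch {a=1, b=1, c=0} (d, e, f) contributes 2 new; branch {a=1, b=0, c=1, f=1} (d, e) contributes 4 new. Total: 26.

26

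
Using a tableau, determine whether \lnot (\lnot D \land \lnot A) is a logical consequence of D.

Initial set: {D; \lnot \lnot (\lnot D \land \lnot A)}.
\lnot \lnot (\lnot D \land \lnot A): α-rule — add \lnot D, \lnot A.
× closes — contains both D and \lnot D.
All 1 branch closes.
Every branch closed, so the premises entail the conclusion.

Yes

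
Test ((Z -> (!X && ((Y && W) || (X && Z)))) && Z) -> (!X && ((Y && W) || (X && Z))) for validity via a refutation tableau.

Valid

Assume the negation and expand:
Initial set: {!(((Z -> (!X && ((Y && W) || (X && Z)))) && Z) -> (!X && ((Y && W) || (X && Z))))}.
!(((Z -> (!X && ((Y && W) || (X && Z)))) && Z) -> (!X && ((Y && W) || (X && Z)))): α-rule — add ((Z -> (!X && ((Y && W) || (X && Z)))) && Z), !(!X && ((Y && W) || (X && Z))).
((Z -> (!X && ((Y && W) || (X && Z)))) && Z): α-rule — add (Z -> (!X && ((Y && W) || (X && Z)))), Z.
!(!X && ((Y && W) || (X && Z))): β-rule — branch into !!X  //  !((Y && W) || (X && Z)).
  branch 1 (add !!X):
    (Z -> (!X && ((Y && W) || (X && Z)))): β-rule — branch into !Z  //  (!X && ((Y && W) || (X && Z))).
      branch 1.1 (add !Z):
        × closes — contains both Z and !Z.
      branch 1.2 (add (!X && ((Y && W) || (X && Z)))):
        (!X && ((Y && W) || (X && Z))): α-rule — add !X, ((Y && W) || (X && Z)).
        × closes — contains both X and !X.
  branch 2 (add !((Y && W) || (X && Z))):
    !((Y && W) || (X && Z)): α-rule — add !(Y && W), !(X && Z).
    (Z -> (!X && ((Y && W) || (X && Z)))): β-rule — branch into !Z  //  (!X && ((Y && W) || (X && Z))).
      branch 2.1 (add !Z):
        × closes — contains both Z and !Z.
      branch 2.2 (add (!X && ((Y && W) || (X && Z)))):
        (!X && ((Y && W) || (X && Z))): α-rule — add !X, ((Y && W) || (X && Z)).
        !(Y && W): β-rule — branch into !Y  //  !W.
          branch 2.2.1 (add !Y):
            !(X && Z): β-rule — branch into !X  //  !Z.
              branch 2.2.1.1 (add !X):
                ((Y && W) || (X && Z)): β-rule — branch into (Y && W)  //  (X && Z).
                  branch 2.2.1.1.1 (add (Y && W)):
                    (Y && W): α-rule — add Y, W.
                    × closes — contains both Y and !Y.
                  branch 2.2.1.1.2 (add (X && Z)):
                    (X && Z): α-rule — add X, Z.
                    × closes — contains both X and !X.
              branch 2.2.1.2 (add !Z):
                × closes — contains both Z and !Z.
          branch 2.2.2 (add !W):
            !(X && Z): β-rule — branch into !X  //  !Z.
              branch 2.2.2.1 (add !X):
                ((Y && W) || (X && Z)): β-rule — branch into (Y && W)  //  (X && Z).
                  branch 2.2.2.1.1 (add (Y && W)):
                    (Y && W): α-rule — add Y, W.
                    × closes — contains both W and !W.
                  branch 2.2.2.1.2 (add (X && Z)):
                    (X && Z): α-rule — add X, Z.
                    × closes — contains both X and !X.
              branch 2.2.2.2 (add !Z):
                × closes — contains both Z and !Z.
All 9 branches close.
Every branch closed, so the negation is unsatisfiable and the formula is valid.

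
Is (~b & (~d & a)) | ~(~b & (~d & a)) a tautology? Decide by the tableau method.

Assume the negation and expand:
Initial set: {~((~b & (~d & a)) | ~(~b & (~d & a)))}.
~((~b & (~d & a)) | ~(~b & (~d & a))): α-rule — add ~(~b & (~d & a)), ~~(~b & (~d & a)).
~~(~b & (~d & a)): α-rule — add ~b, (~d & a).
(~d & a): α-rule — add ~d, a.
~(~b & (~d & a)): β-rule — branch into ~~b  //  ~(~d & a).
  branch 1 (add ~~b):
    × closes — contains both b and ~b.
  branch 2 (add ~(~d & a)):
    ~(~d & a): β-rule — branch into ~~d  //  ~a.
      branch 2.1 (add ~~d):
        × closes — contains both d and ~d.
      branch 2.2 (add ~a):
        × closes — contains both a and ~a.
All 3 branches close.
Every branch closed, so the negation is unsatisfiable and the formula is valid.

Valid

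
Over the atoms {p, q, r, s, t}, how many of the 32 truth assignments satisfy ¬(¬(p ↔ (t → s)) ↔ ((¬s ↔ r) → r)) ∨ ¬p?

Initial set: {(¬(¬(p ↔ (t → s)) ↔ ((¬s ↔ r) → r)) ∨ ¬p)}.
(¬(¬(p ↔ (t → s)) ↔ ((¬s ↔ r) → r)) ∨ ¬p): β-rule — branch into ¬(¬(p ↔ (t → s)) ↔ ((¬s ↔ r) → r))  //  ¬p.
  branch 1 (add ¬(¬(p ↔ (t → s)) ↔ ((¬s ↔ r) → r))):
    ¬(¬(p ↔ (t → s)) ↔ ((¬s ↔ r) → r)): β-rule — branch into ¬(p ↔ (t → s)), ¬((¬s ↔ r) → r)  //  ¬¬(p ↔ (t → s)), ((¬s ↔ r) → r).
      branch 1.1 (add ¬(p ↔ (t → s)), ¬((¬s ↔ r) → r)):
        ¬((¬s ↔ r) → r): α-rule — add (¬s ↔ r), ¬r.
        ¬(p ↔ (t → s)): β-rule — branch into p, ¬(t → s)  //  ¬p, (t → s).
          branch 1.1.1 (add p, ¬(t → s)):
            ¬(t → s): α-rule — add t, ¬s.
            (¬s ↔ r): β-rule — branch into ¬s, r  //  ¬¬s, ¬r.
              branch 1.1.1.1 (add ¬s, r):
                × closes — contains both r and ¬r.
              branch 1.1.1.2 (add ¬¬s, ¬r):
                × closes — contains both s and ¬s.
          branch 1.1.2 (add ¬p, (t → s)):
            (¬s ↔ r): β-rule — branch into ¬s, r  //  ¬¬s, ¬r.
              branch 1.1.2.1 (add ¬s, r):
                × closes — contains both r and ¬r.
              branch 1.1.2.2 (add ¬¬s, ¬r):
                (t → s): β-rule — branch into ¬t  //  s.
                  branch 1.1.2.2.1 (add ¬t):
                    ○ open, literals {p=false, r=false, s=true, t=false}.
                  branch 1.1.2.2.2 (add s):
                    ○ open, literals {p=false, r=false, s=true}.
      branch 1.2 (add ¬¬(p ↔ (t → s)), ((¬s ↔ r) → r)):
        ¬¬(p ↔ (t → s)): β-rule — branch into p, (t → s)  //  ¬p, ¬(t → s).
          branch 1.2.1 (add p, (t → s)):
            ((¬s ↔ r) → r): β-rule — branch into ¬(¬s ↔ r)  //  r.
              branch 1.2.1.1 (add ¬(¬s ↔ r)):
                (t → s): β-rule — branch into ¬t  //  s.
                  branch 1.2.1.1.1 (add ¬t):
                    ¬(¬s ↔ r): β-rule — branch into ¬s, ¬r  //  ¬¬s, r.
                      branch 1.2.1.1.1.1 (add ¬s, ¬r):
                        ○ open, literals {p=true, r=false, s=false, t=false}.
                      branch 1.2.1.1.1.2 (add ¬¬s, r):
                        ○ open, literals {p=true, r=true, s=true, t=false}.
                  branch 1.2.1.1.2 (add s):
                    ¬(¬s ↔ r): β-rule — branch into ¬s, ¬r  //  ¬¬s, r.
                      branch 1.2.1.1.2.1 (add ¬s, ¬r):
                        × closes — contains both s and ¬s.
                      branch 1.2.1.1.2.2 (add ¬¬s, r):
                        ○ open, literals {p=true, r=true, s=true}.
              branch 1.2.1.2 (add r):
                (t → s): β-rule — branch into ¬t  //  s.
                  branch 1.2.1.2.1 (add ¬t):
                    ○ open, literals {p=true, r=true, t=false}.
                  branch 1.2.1.2.2 (add s):
                    ○ open, literals {p=true, r=true, s=true}.
          branch 1.2.2 (add ¬p, ¬(t → s)):
            ¬(t → s): α-rule — add t, ¬s.
            ((¬s ↔ r) → r): β-rule — branch into ¬(¬s ↔ r)  //  r.
              branch 1.2.2.1 (add ¬(¬s ↔ r)):
                ¬(¬s ↔ r): β-rule — branch into ¬s, ¬r  //  ¬¬s, r.
                  branch 1.2.2.1.1 (add ¬s, ¬r):
                    ○ open, literals {p=false, r=false, s=false, t=true}.
                  branch 1.2.2.1.2 (add ¬¬s, r):
                    × closes — contains both s and ¬s.
              branch 1.2.2.2 (add r):
                ○ open, literals {p=false, r=true, s=false, t=true}.
  branch 2 (add ¬p):
    ○ open, literals {p=false}.
5 branches closed, 10 open.
Each open branch fixes some atoms; the unmentioned ones are free. Counting distinct full assignments: branch {p=false, r=false, s=true, t=false} (q) contributes 2 new; branch {p=false, r=false, s=true} (q, t) contributes 2 new; branch {p=true, r=false, s=false, t=false} (q) contributes 2 new; branch {p=true, r=true, s=true, t=false} (q) contributes 2 new; branch {p=true, r=true, s=true} (q, t) contributes 2 new; branch {p=true, r=true, t=false} (q, s) contributes 2 new; branch {p=true, r=true, s=true} (q, t) contributes 0 new; branch {p=false, r=false, s=false, t=true} (q) contributes 2 new; branch {p=false, r=true, s=false, t=true} (q) contributes 2 new; branch {p=false} (q, r, s, t) contributes 8 new. Total: 24.

24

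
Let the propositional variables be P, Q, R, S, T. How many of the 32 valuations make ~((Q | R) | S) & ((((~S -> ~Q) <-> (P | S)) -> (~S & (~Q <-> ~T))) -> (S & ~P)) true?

Initial set: {(~((Q | R) | S) & ((((~S -> ~Q) <-> (P | S)) -> (~S & (~Q <-> ~T))) -> (S & ~P)))}.
(~((Q | R) | S) & ((((~S -> ~Q) <-> (P | S)) -> (~S & (~Q <-> ~T))) -> (S & ~P))): α-rule — add ~((Q | R) | S), ((((~S -> ~Q) <-> (P | S)) -> (~S & (~Q <-> ~T))) -> (S & ~P)).
~((Q | R) | S): α-rule — add ~(Q | R), ~S.
~(Q | R): α-rule — add ~Q, ~R.
((((~S -> ~Q) <-> (P | S)) -> (~S & (~Q <-> ~T))) -> (S & ~P)): β-rule — branch into ~(((~S -> ~Q) <-> (P | S)) -> (~S & (~Q <-> ~T)))  //  (S & ~P).
  branch 1 (add ~(((~S -> ~Q) <-> (P | S)) -> (~S & (~Q <-> ~T)))):
    ~(((~S -> ~Q) <-> (P | S)) -> (~S & (~Q <-> ~T))): α-rule — add ((~S -> ~Q) <-> (P | S)), ~(~S & (~Q <-> ~T)).
    ((~S -> ~Q) <-> (P | S)): β-rule — branch into (~S -> ~Q), (P | S)  //  ~(~S -> ~Q), ~(P | S).
      branch 1.1 (add (~S -> ~Q), (P | S)):
        ~(~S & (~Q <-> ~T)): β-rule — branch into ~~S  //  ~(~Q <-> ~T).
          branch 1.1.1 (add ~~S):
            × closes — contains both S and ~S.
          branch 1.1.2 (add ~(~Q <-> ~T)):
            (~S -> ~Q): β-rule — branch into ~~S  //  ~Q.
              branch 1.1.2.1 (add ~~S):
                × closes — contains both S and ~S.
              branch 1.1.2.2 (add ~Q):
                (P | S): β-rule — branch into P  //  S.
                  branch 1.1.2.2.1 (add P):
                    ~(~Q <-> ~T): β-rule — branch into ~Q, ~~T  //  ~~Q, ~T.
                      branch 1.1.2.2.1.1 (add ~Q, ~~T):
                        ○ open, literals {P=1, Q=0, R=0, S=0, T=1}.
                      branch 1.1.2.2.1.2 (add ~~Q, ~T):
                        × closes — contains both Q and ~Q.
                  branch 1.1.2.2.2 (add S):
                    × closes — contains both S and ~S.
      branch 1.2 (add ~(~S -> ~Q), ~(P | S)):
        ~(~S -> ~Q): α-rule — add ~S, ~~Q.
        × closes — contains both Q and ~Q.
  branch 2 (add (S & ~P)):
    (S & ~P): α-rule — add S, ~P.
    × closes — contains both S and ~S.
6 branches closed, 1 open.
Each open branch fixes some atoms; the unmentioned ones are free. Counting distinct full assignments: branch {P=1, Q=0, R=0, S=0, T=1} (none free) contributes 1 new. Total: 1.

1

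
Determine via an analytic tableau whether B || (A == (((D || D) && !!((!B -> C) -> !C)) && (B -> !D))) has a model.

Initial set: {T (B || (A == (((D || D) && !!((!B -> C) -> !C)) && (B -> !D))))}.
T (B || (A == (((D || D) && !!((!B -> C) -> !C)) && (B -> !D)))): β-rule — branch into T B  //  T (A == (((D || D) && !!((!B -> C) -> !C)) && (B -> !D))).
  branch 1 (add T B):
    ○ open, literals {B=1}.
  branch 2 (add T (A == (((D || D) && !!((!B -> C) -> !C)) && (B -> !D)))):
    T (A == (((D || D) && !!((!B -> C) -> !C)) && (B -> !D))): β-rule — branch into T A, T (((D || D) && !!((!B -> C) -> !C)) && (B -> !D))  //  F A, F (((D || D) && !!((!B -> C) -> !C)) && (B -> !D)).
      branch 2.1 (add T A, T (((D || D) && !!((!B -> C) -> !C)) && (B -> !D))):
        T (((D || D) && !!((!B -> C) -> !C)) && (B -> !D)): α-rule — add T ((D || D) && !!((!B -> C) -> !C)), T (B -> !D).
        T ((D || D) && !!((!B -> C) -> !C)): α-rule — add T (D || D), T !!((!B -> C) -> !C).
        T !!((!B -> C) -> !C): drop double negation, giving T ((!B -> C) -> !C).
        T (B -> !D): β-rule — branch into F B  //  T !D.
          branch 2.1.1 (add F B):
            T (D || D): β-rule — branch into T D  //  T D.
              branch 2.1.1.1 (add T D):
                T ((!B -> C) -> !C): β-rule — branch into F (!B -> C)  //  T !C.
                  branch 2.1.1.1.1 (add F (!B -> C)):
                    F (!B -> C): α-rule — add T !B, F C.
                    ○ open, literals {A=1, B=0, C=0, D=1}.
                  branch 2.1.1.1.2 (add T !C):
                    ○ open, literals {A=1, B=0, C=0, D=1}.
              branch 2.1.1.2 (add T D):
                T ((!B -> C) -> !C): β-rule — branch into F (!B -> C)  //  T !C.
                  branch 2.1.1.2.1 (add F (!B -> C)):
                    F (!B -> C): α-rule — add T !B, F C.
                    ○ open, literals {A=1, B=0, C=0, D=1}.
                  branch 2.1.1.2.2 (add T !C):
                    ○ open, literals {A=1, B=0, C=0, D=1}.
          branch 2.1.2 (add T !D):
            T (D || D): β-rule — branch into T D  //  T D.
              branch 2.1.2.1 (add T D):
                × closes — contains both D and !D.
              branch 2.1.2.2 (add T D):
                × closes — contains both D and !D.
      branch 2.2 (add F A, F (((D || D) && !!((!B -> C) -> !C)) && (B -> !D))):
        F (((D || D) && !!((!B -> C) -> !C)) && (B -> !D)): β-rule — branch into F ((D || D) && !!((!B -> C) -> !C))  //  F (B -> !D).
          branch 2.2.1 (add F ((D || D) && !!((!B -> C) -> !C))):
            F ((D || D) && !!((!B -> C) -> !C)): β-rule — branch into F (D || D)  //  F !!((!B -> C) -> !C).
              branch 2.2.1.1 (add F (D || D)):
                F (D || D): α-rule — add F D, F D.
                ○ open, literals {A=0, D=0}.
              branch 2.2.1.2 (add F !!((!B -> C) -> !C)):
                F !!((!B -> C) -> !C): drop double negation, giving F ((!B -> C) -> !C).
                F ((!B -> C) -> !C): α-rule — add T (!B -> C), F !C.
                T (!B -> C): β-rule — branch into F !B  //  T C.
                  branch 2.2.1.2.1 (add F !B):
                    ○ open, literals {A=0, B=1, C=1}.
                  branch 2.2.1.2.2 (add T C):
                    ○ open, literals {A=0, C=1}.
          branch 2.2.2 (add F (B -> !D)):
            F (B -> !D): α-rule — add T B, F !D.
            ○ open, literals {A=0, B=1, D=1}.
2 branches closed, 9 open.
An open branch gives a satisfying assignment: B=1.

Satisfiable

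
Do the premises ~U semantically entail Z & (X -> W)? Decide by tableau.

No

Initial set: {~U; ~(Z & (X -> W))}.
~(Z & (X -> W)): β-rule — branch into ~Z  //  ~(X -> W).
  branch 1 (add ~Z):
    ○ open, literals {U=F, Z=F}.
  branch 2 (add ~(X -> W)):
    ~(X -> W): α-rule — add X, ~W.
    ○ open, literals {U=F, W=F, X=T}.
0 branches closed, 2 open.
An open branch gives a countermodel: U=F, Z=F (unmentioned atoms arbitrary); the premises hold there but the conclusion fails.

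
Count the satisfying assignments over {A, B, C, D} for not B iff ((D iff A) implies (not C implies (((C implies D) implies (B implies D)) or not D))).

8

Initial set: {T (not B iff ((D iff A) implies (not C implies (((C implies D) implies (B implies D)) or not D))))}.
T (not B iff ((D iff A) implies (not C implies (((C implies D) implies (B implies D)) or not D)))): β-rule — branch into T not B, T ((D iff A) implies (not C implies (((C implies D) implies (B implies D)) or not D)))  //  F not B, F ((D iff A) implies (not C implies (((C implies D) implies (B implies D)) or not D))).
  branch 1 (add T not B, T ((D iff A) implies (not C implies (((C implies D) implies (B implies D)) or not D)))):
    T ((D iff A) implies (not C implies (((C implies D) implies (B implies D)) or not D))): β-rule — branch into F (D iff A)  //  T (not C implies (((C implies D) implies (B implies D)) or not D)).
      branch 1.1 (add F (D iff A)):
        F (D iff A): β-rule — branch into T D, F A  //  F D, T A.
          branch 1.1.1 (add T D, F A):
            ○ open, literals {A=F, B=F, D=T}.
          branch 1.1.2 (add F D, T A):
            ○ open, literals {A=T, B=F, D=F}.
      branch 1.2 (add T (not C implies (((C implies D) implies (B implies D)) or not D))):
        T (not C implies (((C implies D) implies (B implies D)) or not D)): β-rule — branch into F not C  //  T (((C implies D) implies (B implies D)) or not D).
          branch 1.2.1 (add F not C):
            ○ open, literals {B=F, C=T}.
          branch 1.2.2 (add T (((C implies D) implies (B implies D)) or not D)):
            T (((C implies D) implies (B implies D)) or not D): β-rule — branch into T ((C implies D) implies (B implies D))  //  T not D.
              branch 1.2.2.1 (add T ((C implies D) implies (B implies D))):
                T ((C implies D) implies (B implies D)): β-rule — branch into F (C implies D)  //  T (B implies D).
                  branch 1.2.2.1.1 (add F (C implies D)):
                    F (C implies D): α-rule — add T C, F D.
                    ○ open, literals {B=F, C=T, D=F}.
                  branch 1.2.2.1.2 (add T (B implies D)):
                    T (B implies D): β-rule — branch into F B  //  T D.
                      branch 1.2.2.1.2.1 (add F B):
                        ○ open, literals {B=F}.
                      branch 1.2.2.1.2.2 (add T D):
                        ○ open, literals {B=F, D=T}.
              branch 1.2.2.2 (add T not D):
                ○ open, literals {B=F, D=F}.
  branch 2 (add F not B, F ((D iff A) implies (not C implies (((C implies D) implies (B implies D)) or not D)))):
    F ((D iff A) implies (not C implies (((C implies D) implies (B implies D)) or not D))): α-rule — add T (D iff A), F (not C implies (((C implies D) implies (B implies D)) or not D)).
    F (not C implies (((C implies D) implies (B implies D)) or not D)): α-rule — add T not C, F (((C implies D) implies (B implies D)) or not D).
    F (((C implies D) implies (B implies D)) or not D): α-rule — add F ((C implies D) implies (B implies D)), F not D.
    F ((C implies D) implies (B implies D)): α-rule — add T (C implies D), F (B implies D).
    F (B implies D): α-rule — add T B, F D.
    × closes — contains both D and not D.
1 branch closed, 7 open.
Each open branch fixes some atoms; the unmentioned ones are free. Counting distinct full assignments: branch {A=F, B=F, D=T} (C) contributes 2 new; branch {A=T, B=F, D=F} (C) contributes 2 new; branch {B=F, C=T} (A, D) contributes 2 new; branch {B=F, C=T, D=F} (A) contributes 0 new; branch {B=F} (A, C, D) contributes 2 new; branch {B=F, D=T} (A, C) contributes 0 new; branch {B=F, D=F} (A, C) contributes 0 new. Total: 8.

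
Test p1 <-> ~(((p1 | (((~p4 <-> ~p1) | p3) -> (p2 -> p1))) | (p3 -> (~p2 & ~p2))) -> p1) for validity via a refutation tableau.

Assume the negation and expand:
Initial set: {~(p1 <-> ~(((p1 | (((~p4 <-> ~p1) | p3) -> (p2 -> p1))) | (p3 -> (~p2 & ~p2))) -> p1))}.
~(p1 <-> ~(((p1 | (((~p4 <-> ~p1) | p3) -> (p2 -> p1))) | (p3 -> (~p2 & ~p2))) -> p1)): β-rule — branch into p1, ~~(((p1 | (((~p4 <-> ~p1) | p3) -> (p2 -> p1))) | (p3 -> (~p2 & ~p2))) -> p1)  //  ~p1, ~(((p1 | (((~p4 <-> ~p1) | p3) -> (p2 -> p1))) | (p3 -> (~p2 & ~p2))) -> p1).
  branch 1 (add p1, ~~(((p1 | (((~p4 <-> ~p1) | p3) -> (p2 -> p1))) | (p3 -> (~p2 & ~p2))) -> p1)):
    ~~(((p1 | (((~p4 <-> ~p1) | p3) -> (p2 -> p1))) | (p3 -> (~p2 & ~p2))) -> p1): β-rule — branch into ~((p1 | (((~p4 <-> ~p1) | p3) -> (p2 -> p1))) | (p3 -> (~p2 & ~p2)))  //  p1.
      branch 1.1 (add ~((p1 | (((~p4 <-> ~p1) | p3) -> (p2 -> p1))) | (p3 -> (~p2 & ~p2)))):
        ~((p1 | (((~p4 <-> ~p1) | p3) -> (p2 -> p1))) | (p3 -> (~p2 & ~p2))): α-rule — add ~(p1 | (((~p4 <-> ~p1) | p3) -> (p2 -> p1))), ~(p3 -> (~p2 & ~p2)).
        ~(p1 | (((~p4 <-> ~p1) | p3) -> (p2 -> p1))): α-rule — add ~p1, ~(((~p4 <-> ~p1) | p3) -> (p2 -> p1)).
        × closes — contains both p1 and ~p1.
      branch 1.2 (add p1):
        ○ open, literals {p1=T}.
  branch 2 (add ~p1, ~(((p1 | (((~p4 <-> ~p1) | p3) -> (p2 -> p1))) | (p3 -> (~p2 & ~p2))) -> p1)):
    ~(((p1 | (((~p4 <-> ~p1) | p3) -> (p2 -> p1))) | (p3 -> (~p2 & ~p2))) -> p1): α-rule — add ((p1 | (((~p4 <-> ~p1) | p3) -> (p2 -> p1))) | (p3 -> (~p2 & ~p2))), ~p1.
    ((p1 | (((~p4 <-> ~p1) | p3) -> (p2 -> p1))) | (p3 -> (~p2 & ~p2))): β-rule — branch into (p1 | (((~p4 <-> ~p1) | p3) -> (p2 -> p1)))  //  (p3 -> (~p2 & ~p2)).
      branch 2.1 (add (p1 | (((~p4 <-> ~p1) | p3) -> (p2 -> p1)))):
        (p1 | (((~p4 <-> ~p1) | p3) -> (p2 -> p1))): β-rule — branch into p1  //  (((~p4 <-> ~p1) | p3) -> (p2 -> p1)).
          branch 2.1.1 (add p1):
            × closes — contains both p1 and ~p1.
          branch 2.1.2 (add (((~p4 <-> ~p1) | p3) -> (p2 -> p1))):
            (((~p4 <-> ~p1) | p3) -> (p2 -> p1)): β-rule — branch into ~((~p4 <-> ~p1) | p3)  //  (p2 -> p1).
              branch 2.1.2.1 (add ~((~p4 <-> ~p1) | p3)):
                ~((~p4 <-> ~p1) | p3): α-rule — add ~(~p4 <-> ~p1), ~p3.
                ~(~p4 <-> ~p1): β-rule — branch into ~p4, ~~p1  //  ~~p4, ~p1.
                  branch 2.1.2.1.1 (add ~p4, ~~p1):
                    × closes — contains both p1 and ~p1.
                  branch 2.1.2.1.2 (add ~~p4, ~p1):
                    ○ open, literals {p1=F, p3=F, p4=T}.
              branch 2.1.2.2 (add (p2 -> p1)):
                (p2 -> p1): β-rule — branch into ~p2  //  p1.
                  branch 2.1.2.2.1 (add ~p2):
                    ○ open, literals {p1=F, p2=F}.
                  branch 2.1.2.2.2 (add p1):
                    × closes — contains both p1 and ~p1.
      branch 2.2 (add (p3 -> (~p2 & ~p2))):
        (p3 -> (~p2 & ~p2)): β-rule — branch into ~p3  //  (~p2 & ~p2).
          branch 2.2.1 (add ~p3):
            ○ open, literals {p1=F, p3=F}.
          branch 2.2.2 (add (~p2 & ~p2)):
            (~p2 & ~p2): α-rule — add ~p2, ~p2.
            ○ open, literals {p1=F, p2=F}.
4 branches closed, 5 open.
An open branch gives a countermodel: p1=T (unmentioned atoms arbitrary); under it the original formula is false.

Not valid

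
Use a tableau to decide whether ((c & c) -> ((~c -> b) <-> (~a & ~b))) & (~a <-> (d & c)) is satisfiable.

Satisfiable

Initial set: {(((c & c) -> ((~c -> b) <-> (~a & ~b))) & (~a <-> (d & c)))}.
(((c & c) -> ((~c -> b) <-> (~a & ~b))) & (~a <-> (d & c))): α-rule — add ((c & c) -> ((~c -> b) <-> (~a & ~b))), (~a <-> (d & c)).
((c & c) -> ((~c -> b) <-> (~a & ~b))): β-rule — branch into ~(c & c)  //  ((~c -> b) <-> (~a & ~b)).
  branch 1 (add ~(c & c)):
    (~a <-> (d & c)): β-rule — branch into ~a, (d & c)  //  ~~a, ~(d & c).
      branch 1.1 (add ~a, (d & c)):
        (d & c): α-rule — add d, c.
        ~(c & c): β-rule — branch into ~c  //  ~c.
          branch 1.1.1 (add ~c):
            × closes — contains both c and ~c.
          branch 1.1.2 (add ~c):
            × closes — contains both c and ~c.
      branch 1.2 (add ~~a, ~(d & c)):
        ~(c & c): β-rule — branch into ~c  //  ~c.
          branch 1.2.1 (add ~c):
            ~(d & c): β-rule — branch into ~d  //  ~c.
              branch 1.2.1.1 (add ~d):
                ○ open, literals {a=1, c=0, d=0}.
              branch 1.2.1.2 (add ~c):
                ○ open, literals {a=1, c=0}.
          branch 1.2.2 (add ~c):
            ~(d & c): β-rule — branch into ~d  //  ~c.
              branch 1.2.2.1 (add ~d):
                ○ open, literals {a=1, c=0, d=0}.
              branch 1.2.2.2 (add ~c):
                ○ open, literals {a=1, c=0}.
  branch 2 (add ((~c -> b) <-> (~a & ~b))):
    (~a <-> (d & c)): β-rule — branch into ~a, (d & c)  //  ~~a, ~(d & c).
      branch 2.1 (add ~a, (d & c)):
        (d & c): α-rule — add d, c.
        ((~c -> b) <-> (~a & ~b)): β-rule — branch into (~c -> b), (~a & ~b)  //  ~(~c -> b), ~(~a & ~b).
          branch 2.1.1 (add (~c -> b), (~a & ~b)):
            (~a & ~b): α-rule — add ~a, ~b.
            (~c -> b): β-rule — branch into ~~c  //  b.
              branch 2.1.1.1 (add ~~c):
                ○ open, literals {a=0, b=0, c=1, d=1}.
              branch 2.1.1.2 (add b):
                × closes — contains both b and ~b.
          branch 2.1.2 (add ~(~c -> b), ~(~a & ~b)):
            ~(~c -> b): α-rule — add ~c, ~b.
            × closes — contains both c and ~c.
      branch 2.2 (add ~~a, ~(d & c)):
        ((~c -> b) <-> (~a & ~b)): β-rule — branch into (~c -> b), (~a & ~b)  //  ~(~c -> b), ~(~a & ~b).
          branch 2.2.1 (add (~c -> b), (~a & ~b)):
            (~a & ~b): α-rule — add ~a, ~b.
            × closes — contains both a and ~a.
          branch 2.2.2 (add ~(~c -> b), ~(~a & ~b)):
            ~(~c -> b): α-rule — add ~c, ~b.
            ~(d & c): β-rule — branch into ~d  //  ~c.
              branch 2.2.2.1 (add ~d):
                ~(~a & ~b): β-rule — branch into ~~a  //  ~~b.
                  branch 2.2.2.1.1 (add ~~a):
                    ○ open, literals {a=1, b=0, c=0, d=0}.
                  branch 2.2.2.1.2 (add ~~b):
                    × closes — contains both b and ~b.
              branch 2.2.2.2 (add ~c):
                ~(~a & ~b): β-rule — branch into ~~a  //  ~~b.
                  branch 2.2.2.2.1 (add ~~a):
                    ○ open, literals {a=1, b=0, c=0}.
                  branch 2.2.2.2.2 (add ~~b):
                    × closes — contains both b and ~b.
7 branches closed, 7 open.
An open branch gives a satisfying assignment: a=1, c=0, d=0.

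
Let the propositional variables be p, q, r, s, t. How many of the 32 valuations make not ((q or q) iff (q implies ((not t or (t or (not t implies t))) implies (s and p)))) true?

28

Initial set: {not ((q or q) iff (q implies ((not t or (t or (not t implies t))) implies (s and p))))}.
not ((q or q) iff (q implies ((not t or (t or (not t implies t))) implies (s and p)))): β-rule — branch into (q or q), not (q implies ((not t or (t or (not t implies t))) implies (s and p)))  //  not (q or q), (q implies ((not t or (t or (not t implies t))) implies (s and p))).
  branch 1 (add (q or q), not (q implies ((not t or (t or (not t implies t))) implies (s and p)))):
    not (q implies ((not t or (t or (not t implies t))) implies (s and p))): α-rule — add q, not ((not t or (t or (not t implies t))) implies (s and p)).
    not ((not t or (t or (not t implies t))) implies (s and p)): α-rule — add (not t or (t or (not t implies t))), not (s and p).
    (q or q): β-rule — branch into q  //  q.
      branch 1.1 (add q):
        (not t or (t or (not t implies t))): β-rule — branch into not t  //  (t or (not t implies t)).
          branch 1.1.1 (add not t):
            not (s and p): β-rule — branch into not s  //  not p.
              branch 1.1.1.1 (add not s):
                ○ open, literals {q=1, s=0, t=0}.
              branch 1.1.1.2 (add not p):
                ○ open, literals {p=0, q=1, t=0}.
          branch 1.1.2 (add (t or (not t implies t))):
            not (s and p): β-rule — branch into not s  //  not p.
              branch 1.1.2.1 (add not s):
                (t or (not t implies t)): β-rule — branch into t  //  (not t implies t).
                  branch 1.1.2.1.1 (add t):
                    ○ open, literals {q=1, s=0, t=1}.
                  branch 1.1.2.1.2 (add (not t implies t)):
                    (not t implies t): β-rule — branch into not not t  //  t.
                      branch 1.1.2.1.2.1 (add not not t):
                        ○ open, literals {q=1, s=0, t=1}.
                      branch 1.1.2.1.2.2 (add t):
                        ○ open, literals {q=1, s=0, t=1}.
              branch 1.1.2.2 (add not p):
                (t or (not t implies t)): β-rule — branch into t  //  (not t implies t).
                  branch 1.1.2.2.1 (add t):
                    ○ open, literals {p=0, q=1, t=1}.
                  branch 1.1.2.2.2 (add (not t implies t)):
                    (not t implies t): β-rule — branch into not not t  //  t.
                      branch 1.1.2.2.2.1 (add not not t):
                        ○ open, literals {p=0, q=1, t=1}.
                      branch 1.1.2.2.2.2 (add t):
                        ○ open, literals {p=0, q=1, t=1}.
      branch 1.2 (add q):
        (not t or (t or (not t implies t))): β-rule — branch into not t  //  (t or (not t implies t)).
          branch 1.2.1 (add not t):
            not (s and p): β-rule — branch into not s  //  not p.
              branch 1.2.1.1 (add not s):
                ○ open, literals {q=1, s=0, t=0}.
              branch 1.2.1.2 (add not p):
                ○ open, literals {p=0, q=1, t=0}.
          branch 1.2.2 (add (t or (not t implies t))):
            not (s and p): β-rule — branch into not s  //  not p.
              branch 1.2.2.1 (add not s):
                (t or (not t implies t)): β-rule — branch into t  //  (not t implies t).
                  branch 1.2.2.1.1 (add t):
                    ○ open, literals {q=1, s=0, t=1}.
                  branch 1.2.2.1.2 (add (not t implies t)):
                    (not t implies t): β-rule — branch into not not t  //  t.
                      branch 1.2.2.1.2.1 (add not not t):
                        ○ open, literals {q=1, s=0, t=1}.
                      branch 1.2.2.1.2.2 (add t):
                        ○ open, literals {q=1, s=0, t=1}.
              branch 1.2.2.2 (add not p):
                (t or (not t implies t)): β-rule — branch into t  //  (not t implies t).
                  branch 1.2.2.2.1 (add t):
                    ○ open, literals {p=0, q=1, t=1}.
                  branch 1.2.2.2.2 (add (not t implies t)):
                    (not t implies t): β-rule — branch into not not t  //  t.
                      branch 1.2.2.2.2.1 (add not not t):
                        ○ open, literals {p=0, q=1, t=1}.
                      branch 1.2.2.2.2.2 (add t):
                        ○ open, literals {p=0, q=1, t=1}.
  branch 2 (add not (q or q), (q implies ((not t or (t or (not t implies t))) implies (s and p)))):
    not (q or q): α-rule — add not q, not q.
    (q implies ((not t or (t or (not t implies t))) implies (s and p))): β-rule — branch into not q  //  ((not t or (t or (not t implies t))) implies (s and p)).
      branch 2.1 (add not q):
        ○ open, literals {q=0}.
      branch 2.2 (add ((not t or (t or (not t implies t))) implies (s and p))):
        ((not t or (t or (not t implies t))) implies (s and p)): β-rule — branch into not (not t or (t or (not t implies t)))  //  (s and p).
          branch 2.2.1 (add not (not t or (t or (not t implies t)))):
            not (not t or (t or (not t implies t))): α-rule — add not not t, not (t or (not t implies t)).
            not (t or (not t implies t)): α-rule — add not t, not (not t implies t).
            × closes — contains both t and not t.
          branch 2.2.2 (add (s and p)):
            (s and p): α-rule — add s, p.
            ○ open, literals {p=1, q=0, s=1}.
1 branch closed, 18 open.
Each open branch fixes some atoms; the unmentioned ones are free. Counting distinct full assignments: branch {q=1, s=0, t=0} (p, r) contributes 4 new; branch {p=0, q=1, t=0} (r, s) contributes 2 new; branch {q=1, s=0, t=1} (p, r) contributes 4 new; branch {q=1, s=0, t=1} (p, r) contributes 0 new; branch {q=1, s=0, t=1} (p, r) contributes 0 new; branch {p=0, q=1, t=1} (r, s) contributes 2 new; branch {p=0, q=1, t=1} (r, s) contributes 0 new; branch {p=0, q=1, t=1} (r, s) contributes 0 new; branch {q=1, s=0, t=0} (p, r) contributes 0 new; branch {p=0, q=1, t=0} (r, s) contributes 0 new; branch {q=1, s=0, t=1} (p, r) contributes 0 new; branch {q=1, s=0, t=1} (p, r) contributes 0 new; branch {q=1, s=0, t=1} (p, r) contributes 0 new; branch {p=0, q=1, t=1} (r, s) contributes 0 new; branch {p=0, q=1, t=1} (r, s) contributes 0 new; branch {p=0, q=1, t=1} (r, s) contributes 0 new; branch {q=0} (p, r, s, t) contributes 16 new; branch {p=1, q=0, s=1} (r, t) contributes 0 new. Total: 28.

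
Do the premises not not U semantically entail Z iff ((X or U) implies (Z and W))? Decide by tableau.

Initial set: {not not U; not (Z iff ((X or U) implies (Z and W)))}.
not not U: drop double negation, giving U.
not (Z iff ((X or U) implies (Z and W))): β-rule — branch into Z, not ((X or U) implies (Z and W))  //  not Z, ((X or U) implies (Z and W)).
  branch 1 (add Z, not ((X or U) implies (Z and W))):
    not ((X or U) implies (Z and W)): α-rule — add (X or U), not (Z and W).
    (X or U): β-rule — branch into X  //  U.
      branch 1.1 (add X):
        not (Z and W): β-rule — branch into not Z  //  not W.
          branch 1.1.1 (add not Z):
            × closes — contains both Z and not Z.
          branch 1.1.2 (add not W):
            ○ open, literals {U=T, W=F, X=T, Z=T}.
      branch 1.2 (add U):
        not (Z and W): β-rule — branch into not Z  //  not W.
          branch 1.2.1 (add not Z):
            × closes — contains both Z and not Z.
          branch 1.2.2 (add not W):
            ○ open, literals {U=T, W=F, Z=T}.
  branch 2 (add not Z, ((X or U) implies (Z and W))):
    ((X or U) implies (Z and W)): β-rule — branch into not (X or U)  //  (Z and W).
      branch 2.1 (add not (X or U)):
        not (X or U): α-rule — add not X, not U.
        × closes — contains both U and not U.
      branch 2.2 (add (Z and W)):
        (Z and W): α-rule — add Z, W.
        × closes — contains both Z and not Z.
4 branches closed, 2 open.
An open branch gives a countermodel: U=T, W=F, X=T, Z=T (unmentioned atoms arbitrary); the premises hold there but the conclusion fails.

No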